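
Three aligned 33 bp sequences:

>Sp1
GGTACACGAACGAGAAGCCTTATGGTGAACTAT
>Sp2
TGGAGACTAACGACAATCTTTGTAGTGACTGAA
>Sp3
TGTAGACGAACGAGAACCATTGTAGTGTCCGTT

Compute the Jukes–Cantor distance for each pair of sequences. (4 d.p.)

Sp1–Sp2: 13/33 sites differ → p ≈ 0.393939, d = −0.75 ln(1 − 0.525252) = 0.558728 ≈ 0.5587.
Sp1–Sp3: 10/33 sites differ → p ≈ 0.30303, d = −0.75 ln(1 − 0.40404) = 0.388186 ≈ 0.3882.
Sp2–Sp3: 9/33 sites differ → p ≈ 0.272727, d = −0.75 ln(1 − 0.363636) = 0.338988 ≈ 0.3390.

d(Sp1,Sp2) = 0.5587, d(Sp1,Sp3) = 0.3882, d(Sp2,Sp3) = 0.3390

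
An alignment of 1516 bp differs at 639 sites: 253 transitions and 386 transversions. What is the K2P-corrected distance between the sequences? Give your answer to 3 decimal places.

0.622

P = 253/1516 ≈ 0.166887 and Q = 386/1516 ≈ 0.254617.
Under the Kimura two-parameter model, d = −½ ln(1 − 2P − Q) − ¼ ln(1 − 2Q).
1 − 2P − Q = 0.411609, giving −½ ln(0.411609) = 0.443841.
1 − 2Q = 0.490766, giving −¼ ln(0.490766) = 0.177947.
d = 0.443841 + 0.177947 = 0.621788.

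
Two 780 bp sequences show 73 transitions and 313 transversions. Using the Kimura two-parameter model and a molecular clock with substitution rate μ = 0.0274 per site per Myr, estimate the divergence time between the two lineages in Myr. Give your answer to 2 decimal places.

P = 73/780 ≈ 0.09359 and Q = 313/780 ≈ 0.401282.
Under the Kimura two-parameter model, d = −½ ln(1 − 2P − Q) − ¼ ln(1 − 2Q).
1 − 2P − Q = 0.411538, giving −½ ln(0.411538) = 0.443927.
1 − 2Q = 0.197436, giving −¼ ln(0.197436) = 0.405585.
d = 0.443927 + 0.405585 = 0.849512.
Under a molecular clock d = 2μt, so t = d/(2μ) = 0.849512 / (2 × 0.0274) = 15.50 Myr.

15.50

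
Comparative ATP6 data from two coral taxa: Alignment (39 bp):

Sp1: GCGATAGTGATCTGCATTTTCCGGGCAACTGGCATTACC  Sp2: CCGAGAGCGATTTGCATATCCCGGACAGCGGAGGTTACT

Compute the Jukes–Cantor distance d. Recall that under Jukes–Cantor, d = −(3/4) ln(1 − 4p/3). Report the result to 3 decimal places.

0.441

The sequences differ at 13 of 39 sites, so p = 13/39 ≈ 0.333333.
d = −(3/4) ln(1 − 4p/3) = −0.75 ln(1 − 0.444444) = −0.75 ln(0.555556)
  = −0.75 × (-0.587786) = 0.440840 substitutions/site.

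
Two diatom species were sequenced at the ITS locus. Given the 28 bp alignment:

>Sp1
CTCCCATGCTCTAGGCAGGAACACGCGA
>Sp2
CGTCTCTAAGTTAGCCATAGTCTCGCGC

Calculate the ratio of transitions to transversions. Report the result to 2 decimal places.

0.67

Transitions are A↔G and C↔T; transversions are all other mismatches.
Transitions: 6. Transversions: 9.
R = 6/9 = 0.666666… ≈ 0.67 (to 2 d.p.).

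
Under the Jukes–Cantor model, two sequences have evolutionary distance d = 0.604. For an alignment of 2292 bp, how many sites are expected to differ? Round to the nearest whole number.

Invert JC69: p = (3/4)(1 − e^(−4d/3)) = 0.75 × (1 − e^(-0.805333)) = 0.75 × (1 − 0.446939) = 0.414796.
Expected differing sites = pL ≈ 0.414796 × 2292 = 950.712432 ≈ 951.

951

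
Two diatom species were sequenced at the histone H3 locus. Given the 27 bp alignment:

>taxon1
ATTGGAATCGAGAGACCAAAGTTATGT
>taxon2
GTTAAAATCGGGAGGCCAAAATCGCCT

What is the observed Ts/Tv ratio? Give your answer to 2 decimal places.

Transitions are A↔G and C↔T; transversions are all other mismatches.
Transitions: 9. Transversions: 1.
R = 9/1 = 9.00.

9.00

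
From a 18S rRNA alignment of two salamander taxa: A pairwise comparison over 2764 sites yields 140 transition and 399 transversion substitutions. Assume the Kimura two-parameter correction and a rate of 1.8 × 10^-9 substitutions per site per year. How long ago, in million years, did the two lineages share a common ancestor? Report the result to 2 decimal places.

62.81

P = 140/2764 ≈ 0.050651 and Q = 399/2764 ≈ 0.144356.
Under the Kimura two-parameter model, d = −½ ln(1 − 2P − Q) − ¼ ln(1 − 2Q).
1 − 2P − Q = 0.754342, giving −½ ln(0.754342) = 0.140955.
1 − 2Q = 0.711288, giving −¼ ln(0.711288) = 0.085169.
d = 0.140955 + 0.085169 = 0.226124.
Under a molecular clock d = 2μt, so t = d/(2μ) = 0.226124 / (2 × 1.8 × 10^-9) = 62.81 million years.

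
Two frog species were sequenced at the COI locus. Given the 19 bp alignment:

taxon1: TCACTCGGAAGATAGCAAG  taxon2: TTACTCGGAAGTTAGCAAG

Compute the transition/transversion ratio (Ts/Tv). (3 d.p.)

1.000

Transitions are A↔G and C↔T; transversions are all other mismatches.
Transitions: 1. Transversions: 1.
R = 1/1 = 1.000.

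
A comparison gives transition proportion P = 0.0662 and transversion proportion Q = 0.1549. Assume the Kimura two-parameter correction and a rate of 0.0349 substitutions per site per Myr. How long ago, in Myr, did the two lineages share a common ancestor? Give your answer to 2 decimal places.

3.75

Under the Kimura two-parameter model, d = −½ ln(1 − 2P − Q) − ¼ ln(1 − 2Q).
1 − 2P − Q = 0.7127, giving −½ ln(0.7127) = 0.169347.
1 − 2Q = 0.6902, giving −¼ ln(0.6902) = 0.092693.
d = 0.169347 + 0.092693 = 0.262040.
Under a molecular clock d = 2μt, so t = d/(2μ) = 0.262040 / (2 × 0.0349) = 3.75 Myr.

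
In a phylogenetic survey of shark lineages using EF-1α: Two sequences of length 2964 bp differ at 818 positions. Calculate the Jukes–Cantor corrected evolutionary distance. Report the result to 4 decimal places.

0.3441

p = 818/2964 ≈ 0.275978.
d = −(3/4) ln(1 − 4p/3) = −0.75 ln(1 − 0.367971) = −0.75 ln(0.632029)
  = −0.75 × (-0.458820) = 0.344115 substitutions/site.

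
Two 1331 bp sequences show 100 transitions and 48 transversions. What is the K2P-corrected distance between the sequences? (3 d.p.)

0.122

P = 100/1331 ≈ 0.075131 and Q = 48/1331 ≈ 0.036063.
Under the Kimura two-parameter model, d = −½ ln(1 − 2P − Q) − ¼ ln(1 − 2Q).
1 − 2P − Q = 0.813675, giving −½ ln(0.813675) = 0.103097.
1 − 2Q = 0.927874, giving −¼ ln(0.927874) = 0.018715.
d = 0.103097 + 0.018715 = 0.121812.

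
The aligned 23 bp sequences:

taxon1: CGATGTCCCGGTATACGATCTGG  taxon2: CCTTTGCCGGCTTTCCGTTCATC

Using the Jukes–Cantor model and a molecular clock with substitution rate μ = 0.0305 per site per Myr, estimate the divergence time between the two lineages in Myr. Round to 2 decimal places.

The sequences differ at 12 of 23 sites, so p = 12/23 ≈ 0.521739.
d = −(3/4) ln(1 − 4p/3) = −0.75 ln(1 − 0.695652) = −0.75 ln(0.304348)
  = −0.75 × (-1.189583) = 0.892187 substitutions/site.
Under a molecular clock d = 2μt, so t = d/(2μ) = 0.892187 / (2 × 0.0305) = 14.63 Myr.

14.63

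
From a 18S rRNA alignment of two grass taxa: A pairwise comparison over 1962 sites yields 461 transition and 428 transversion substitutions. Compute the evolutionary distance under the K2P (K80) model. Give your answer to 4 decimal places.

P = 461/1962 ≈ 0.234964 and Q = 428/1962 ≈ 0.218145.
Under the Kimura two-parameter model, d = −½ ln(1 − 2P − Q) − ¼ ln(1 − 2Q).
1 − 2P − Q = 0.311927, giving −½ ln(0.311927) = 0.582493.
1 − 2Q = 0.56371, giving −¼ ln(0.56371) = 0.143304.
d = 0.582493 + 0.143304 = 0.725797.

0.7258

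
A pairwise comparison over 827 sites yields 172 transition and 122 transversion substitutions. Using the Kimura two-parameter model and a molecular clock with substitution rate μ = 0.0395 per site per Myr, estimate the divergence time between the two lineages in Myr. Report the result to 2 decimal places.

6.35

P = 172/827 ≈ 0.207981 and Q = 122/827 ≈ 0.147521.
Under the Kimura two-parameter model, d = −½ ln(1 − 2P − Q) − ¼ ln(1 − 2Q).
1 − 2P − Q = 0.436517, giving −½ ln(0.436517) = 0.414464.
1 − 2Q = 0.704958, giving −¼ ln(0.704958) = 0.087404.
d = 0.414464 + 0.087404 = 0.501868.
Under a molecular clock d = 2μt, so t = d/(2μ) = 0.501868 / (2 × 0.0395) = 6.35 Myr.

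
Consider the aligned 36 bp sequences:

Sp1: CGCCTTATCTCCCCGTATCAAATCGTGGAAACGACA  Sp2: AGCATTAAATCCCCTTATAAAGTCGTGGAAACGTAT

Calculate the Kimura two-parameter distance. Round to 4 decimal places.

0.3556

Of 36 sites, 1 differences are transitions and 9 are transversions, so P = 1/36 ≈ 0.027778 and Q = 9/36 = 0.25.
Under the Kimura two-parameter model, d = −½ ln(1 − 2P − Q) − ¼ ln(1 − 2Q).
1 − 2P − Q = 0.694444, giving −½ ln(0.694444) = 0.182322.
1 − 2Q = 0.5, giving −¼ ln(0.5) = 0.173287.
d = 0.182322 + 0.173287 = 0.355609.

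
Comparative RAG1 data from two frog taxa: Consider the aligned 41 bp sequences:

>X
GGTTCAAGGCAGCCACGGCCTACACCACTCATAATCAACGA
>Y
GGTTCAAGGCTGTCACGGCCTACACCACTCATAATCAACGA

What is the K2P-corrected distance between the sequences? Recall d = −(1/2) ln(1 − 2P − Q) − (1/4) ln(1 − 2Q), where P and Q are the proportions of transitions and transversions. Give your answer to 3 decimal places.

Of 41 sites, 1 differences are transitions and 1 are transversions, so P = 1/41 ≈ 0.02439 and Q = 1/41 ≈ 0.02439.
Under the Kimura two-parameter model, d = −½ ln(1 − 2P − Q) − ¼ ln(1 − 2Q).
1 − 2P − Q = 0.92683, giving −½ ln(0.92683) = 0.037993.
1 − 2Q = 0.95122, giving −¼ ln(0.95122) = 0.012502.
d = 0.037993 + 0.012502 = 0.050495.

0.050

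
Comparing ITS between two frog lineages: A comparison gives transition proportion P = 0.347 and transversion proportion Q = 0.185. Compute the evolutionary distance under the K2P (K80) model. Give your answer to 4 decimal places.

1.1715

Under the Kimura two-parameter model, d = −½ ln(1 − 2P − Q) − ¼ ln(1 − 2Q).
1 − 2P − Q = 0.121, giving −½ ln(0.121) = 1.055982.
1 − 2Q = 0.63, giving −¼ ln(0.63) = 0.115509.
d = 1.055982 + 0.115509 = 1.171491.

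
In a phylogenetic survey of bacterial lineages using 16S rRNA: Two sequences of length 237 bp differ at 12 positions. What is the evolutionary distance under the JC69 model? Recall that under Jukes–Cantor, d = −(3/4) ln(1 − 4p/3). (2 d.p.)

0.05

p = 12/237 ≈ 0.050633.
d = −(3/4) ln(1 − 4p/3) = −0.75 ln(1 − 0.067511) = −0.75 ln(0.932489)
  = −0.75 × (-0.069898) = 0.052424 substitutions/site.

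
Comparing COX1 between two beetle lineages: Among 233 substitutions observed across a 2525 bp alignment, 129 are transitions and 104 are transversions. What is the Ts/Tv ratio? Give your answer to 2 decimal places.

1.24

R = 129/104 = 1.240384… ≈ 1.24 (to 2 d.p.).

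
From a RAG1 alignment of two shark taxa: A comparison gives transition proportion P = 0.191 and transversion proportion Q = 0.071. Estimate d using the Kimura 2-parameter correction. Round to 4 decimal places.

Under the Kimura two-parameter model, d = −½ ln(1 − 2P − Q) − ¼ ln(1 − 2Q).
1 − 2P − Q = 0.547, giving −½ ln(0.547) = 0.301653.
1 − 2Q = 0.858, giving −¼ ln(0.858) = 0.038288.
d = 0.301653 + 0.038288 = 0.339941.

0.3399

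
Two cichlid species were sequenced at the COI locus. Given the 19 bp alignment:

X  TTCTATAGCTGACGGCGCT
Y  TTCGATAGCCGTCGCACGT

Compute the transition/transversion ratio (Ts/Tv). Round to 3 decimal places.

Transitions are A↔G and C↔T; transversions are all other mismatches.
Transitions: 1. Transversions: 6.
R = 1/6 = 0.166666… ≈ 0.167 (to 3 d.p.).

0.167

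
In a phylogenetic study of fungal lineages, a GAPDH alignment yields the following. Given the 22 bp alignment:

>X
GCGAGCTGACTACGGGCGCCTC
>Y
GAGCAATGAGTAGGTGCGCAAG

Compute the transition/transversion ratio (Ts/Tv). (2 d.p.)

0.11

Transitions are A↔G and C↔T; transversions are all other mismatches.
Transitions: 1. Transversions: 9.
R = 1/9 = 0.111111… ≈ 0.11 (to 2 d.p.).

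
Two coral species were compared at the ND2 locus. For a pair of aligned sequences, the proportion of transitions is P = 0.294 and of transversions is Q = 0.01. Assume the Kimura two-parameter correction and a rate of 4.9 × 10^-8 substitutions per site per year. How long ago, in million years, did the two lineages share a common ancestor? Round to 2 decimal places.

4.70

Under the Kimura two-parameter model, d = −½ ln(1 − 2P − Q) − ¼ ln(1 − 2Q).
1 − 2P − Q = 0.402, giving −½ ln(0.402) = 0.455652.
1 − 2Q = 0.98, giving −¼ ln(0.98) = 0.005051.
d = 0.455652 + 0.005051 = 0.460703.
Under a molecular clock d = 2μt, so t = d/(2μ) = 0.460703 / (2 × 4.9 × 10^-8) = 4.70 million years.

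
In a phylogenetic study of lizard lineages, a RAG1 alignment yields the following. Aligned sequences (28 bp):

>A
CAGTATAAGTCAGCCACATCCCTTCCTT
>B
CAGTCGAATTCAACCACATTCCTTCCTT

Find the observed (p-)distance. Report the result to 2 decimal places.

The sequences differ at 5 of 28 positions (sites 5, 6, 9, 13, 20).
p = 5/28 = 0.178571… ≈ 0.18 (to 2 d.p.).

0.18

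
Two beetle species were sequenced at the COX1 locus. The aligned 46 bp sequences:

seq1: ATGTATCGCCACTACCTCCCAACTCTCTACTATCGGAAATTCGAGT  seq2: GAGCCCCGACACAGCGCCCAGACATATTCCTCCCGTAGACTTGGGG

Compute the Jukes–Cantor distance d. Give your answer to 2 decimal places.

0.97

The sequences differ at 25 of 46 sites, so p = 25/46 ≈ 0.543478.
d = −(3/4) ln(1 − 4p/3) = −0.75 ln(1 − 0.724637) = −0.75 ln(0.275363)
  = −0.75 × (-1.289665) = 0.967249 substitutions/site.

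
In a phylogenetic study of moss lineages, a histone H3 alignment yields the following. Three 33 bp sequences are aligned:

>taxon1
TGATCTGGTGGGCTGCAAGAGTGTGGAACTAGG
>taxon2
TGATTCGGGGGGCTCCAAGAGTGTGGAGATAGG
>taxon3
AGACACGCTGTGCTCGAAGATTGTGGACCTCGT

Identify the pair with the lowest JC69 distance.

taxon1–taxon2: 6/33 differ, p = 0.182, d = 0.208.
taxon1–taxon3: 12/33 differ, p = 0.364, d = 0.497.
taxon2–taxon3: 12/33 differ, p = 0.364, d = 0.497.
The smallest distance is between taxon1 and taxon2.

taxon1 and taxon2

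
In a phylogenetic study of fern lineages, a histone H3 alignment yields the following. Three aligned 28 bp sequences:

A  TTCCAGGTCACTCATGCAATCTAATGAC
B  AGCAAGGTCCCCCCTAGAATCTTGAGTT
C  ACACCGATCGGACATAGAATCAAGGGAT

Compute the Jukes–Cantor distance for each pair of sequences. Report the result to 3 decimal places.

A–B: 13/28 sites differ → p ≈ 0.464286, d = −0.75 ln(1 − 0.619048) = 0.723811 ≈ 0.724.
A–C: 14/28 sites differ → p = 0.5, d = −0.75 ln(1 − 0.666667) = 0.823960 ≈ 0.824.
B–C: 13/28 sites differ → p ≈ 0.464286, d = −0.75 ln(1 − 0.619048) = 0.723811 ≈ 0.724.

d(A,B) = 0.724, d(A,C) = 0.824, d(B,C) = 0.724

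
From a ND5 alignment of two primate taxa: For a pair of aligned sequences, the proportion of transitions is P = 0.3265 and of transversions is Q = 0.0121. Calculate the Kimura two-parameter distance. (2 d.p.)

0.55

Under the Kimura two-parameter model, d = −½ ln(1 − 2P − Q) − ¼ ln(1 − 2Q).
1 − 2P − Q = 0.3349, giving −½ ln(0.3349) = 0.546962.
1 − 2Q = 0.9758, giving −¼ ln(0.9758) = 0.006124.
d = 0.546962 + 0.006124 = 0.553086.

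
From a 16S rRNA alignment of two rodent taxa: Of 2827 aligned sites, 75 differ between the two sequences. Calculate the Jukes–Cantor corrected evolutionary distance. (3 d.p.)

p = 75/2827 ≈ 0.02653.
d = −(3/4) ln(1 − 4p/3) = −0.75 ln(1 − 0.035373) = −0.75 ln(0.964627)
  = −0.75 × (-0.036014) = 0.027011 substitutions/site.

0.027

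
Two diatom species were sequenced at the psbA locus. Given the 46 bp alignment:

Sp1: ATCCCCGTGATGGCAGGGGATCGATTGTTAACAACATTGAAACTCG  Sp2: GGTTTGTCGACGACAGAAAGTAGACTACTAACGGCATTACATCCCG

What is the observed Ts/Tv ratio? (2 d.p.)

Transitions are A↔G and C↔T; transversions are all other mismatches.
Transitions: 18. Transversions: 6.
R = 18/6 = 3.00.

3.00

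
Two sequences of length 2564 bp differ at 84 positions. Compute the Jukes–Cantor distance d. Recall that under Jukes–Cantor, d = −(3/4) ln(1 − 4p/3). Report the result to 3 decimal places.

0.033

p = 84/2564 ≈ 0.032761.
d = −(3/4) ln(1 − 4p/3) = −0.75 ln(1 − 0.043681) = −0.75 ln(0.956319)
  = −0.75 × (-0.044664) = 0.033498 substitutions/site.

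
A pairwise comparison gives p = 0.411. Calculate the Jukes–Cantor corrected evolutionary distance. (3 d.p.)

0.596

d = −(3/4) ln(1 − 4p/3) = −0.75 ln(1 − 0.548) = −0.75 ln(0.452)
  = −0.75 × (-0.794073) = 0.595555 substitutions/site.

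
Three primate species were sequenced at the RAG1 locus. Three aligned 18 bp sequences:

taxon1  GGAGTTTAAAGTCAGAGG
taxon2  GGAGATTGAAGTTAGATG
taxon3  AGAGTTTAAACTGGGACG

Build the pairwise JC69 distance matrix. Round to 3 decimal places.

d(taxon1,taxon2) = 0.264, d(taxon1,taxon3) = 0.347, d(taxon2,taxon3) = 0.548

taxon1–taxon2: 4/18 sites differ → p ≈ 0.222222, d = −0.75 ln(1 − 0.296296) = 0.263548 ≈ 0.264.
taxon1–taxon3: 5/18 sites differ → p ≈ 0.277778, d = −0.75 ln(1 − 0.370371) = 0.346968 ≈ 0.347.
taxon2–taxon3: 7/18 sites differ → p ≈ 0.388889, d = −0.75 ln(1 − 0.518519) = 0.548166 ≈ 0.548.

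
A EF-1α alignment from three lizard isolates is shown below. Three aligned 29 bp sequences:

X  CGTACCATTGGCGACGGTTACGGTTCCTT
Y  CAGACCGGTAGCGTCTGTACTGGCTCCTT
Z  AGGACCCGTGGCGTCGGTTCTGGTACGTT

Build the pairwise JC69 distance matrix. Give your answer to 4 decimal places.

d(X,Y) = 0.5285, d(X,Z) = 0.4006, d(Y,Z) = 0.4006

X–Y: 11/29 sites differ → p ≈ 0.37931, d = −0.75 ln(1 − 0.505747) = 0.528531 ≈ 0.5285.
X–Z: 9/29 sites differ → p ≈ 0.310345, d = −0.75 ln(1 − 0.413793) = 0.400562 ≈ 0.4006.
Y–Z: 9/29 sites differ → p ≈ 0.310345, d = −0.75 ln(1 − 0.413793) = 0.400562 ≈ 0.4006.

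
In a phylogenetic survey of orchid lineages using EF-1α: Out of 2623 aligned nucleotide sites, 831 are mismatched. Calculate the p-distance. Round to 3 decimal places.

0.317

p = 831/2623 = 0.316812… ≈ 0.317 (to 3 d.p.).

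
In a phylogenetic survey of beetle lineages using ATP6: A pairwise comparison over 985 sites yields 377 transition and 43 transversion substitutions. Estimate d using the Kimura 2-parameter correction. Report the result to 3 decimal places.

P = 377/985 ≈ 0.382741 and Q = 43/985 ≈ 0.043655.
Under the Kimura two-parameter model, d = −½ ln(1 − 2P − Q) − ¼ ln(1 − 2Q).
1 − 2P − Q = 0.190863, giving −½ ln(0.190863) = 0.828100.
1 − 2Q = 0.91269, giving −¼ ln(0.91269) = 0.022840.
d = 0.828100 + 0.022840 = 0.850940.

0.851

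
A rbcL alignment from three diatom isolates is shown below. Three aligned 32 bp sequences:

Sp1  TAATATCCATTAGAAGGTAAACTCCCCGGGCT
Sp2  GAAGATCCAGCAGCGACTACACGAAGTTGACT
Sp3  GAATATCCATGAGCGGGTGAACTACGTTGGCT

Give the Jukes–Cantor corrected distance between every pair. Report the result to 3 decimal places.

Sp1–Sp2: 16/32 sites differ → p = 0.5, d = −0.75 ln(1 − 0.666667) = 0.823960 ≈ 0.824.
Sp1–Sp3: 9/32 sites differ → p = 0.28125, d = −0.75 ln(1 − 0.375) = 0.352503 ≈ 0.353.
Sp2–Sp3: 10/32 sites differ → p = 0.3125, d = −0.75 ln(1 − 0.416667) = 0.404248 ≈ 0.404.

d(Sp1,Sp2) = 0.824, d(Sp1,Sp3) = 0.353, d(Sp2,Sp3) = 0.404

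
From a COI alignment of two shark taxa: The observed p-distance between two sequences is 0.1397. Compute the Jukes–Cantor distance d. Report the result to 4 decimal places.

0.1546

d = −(3/4) ln(1 − 4p/3) = −0.75 ln(1 − 0.186267) = −0.75 ln(0.813733)
  = −0.75 × (-0.206123) = 0.154592 substitutions/site.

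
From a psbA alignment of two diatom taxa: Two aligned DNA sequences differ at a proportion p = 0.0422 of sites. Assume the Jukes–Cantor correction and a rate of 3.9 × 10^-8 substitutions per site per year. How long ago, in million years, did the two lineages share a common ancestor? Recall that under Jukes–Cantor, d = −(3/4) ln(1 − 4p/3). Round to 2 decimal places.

0.56

d = −(3/4) ln(1 − 4p/3) = −0.75 ln(1 − 0.056267) = −0.75 ln(0.943733)
  = −0.75 × (-0.057912) = 0.043434 substitutions/site.
Under a molecular clock d = 2μt, so t = d/(2μ) = 0.043434 / (2 × 3.9 × 10^-8) = 0.56 million years.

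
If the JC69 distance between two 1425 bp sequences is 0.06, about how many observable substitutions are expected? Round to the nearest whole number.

Invert JC69: p = (3/4)(1 − e^(−4d/3)) = 0.75 × (1 − e^(-0.08)) = 0.75 × (1 − 0.923116) = 0.057663.
Expected differing sites = pL ≈ 0.057663 × 1425 = 82.169775 ≈ 82.

82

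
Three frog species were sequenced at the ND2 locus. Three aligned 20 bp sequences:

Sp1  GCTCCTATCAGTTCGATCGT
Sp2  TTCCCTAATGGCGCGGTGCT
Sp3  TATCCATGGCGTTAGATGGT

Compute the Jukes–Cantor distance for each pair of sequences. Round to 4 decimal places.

Sp1–Sp2: 11/20 sites differ → p = 0.55, d = −0.75 ln(1 − 0.733333) = 0.991316 ≈ 0.9913.
Sp1–Sp3: 9/20 sites differ → p = 0.45, d = −0.75 ln(1 − 0.6) = 0.687218 ≈ 0.6872.
Sp2–Sp3: 12/20 sites differ → p = 0.6, d = −0.75 ln(1 − 0.8) = 1.207078 ≈ 1.2071.

d(Sp1,Sp2) = 0.9913, d(Sp1,Sp3) = 0.6872, d(Sp2,Sp3) = 1.2071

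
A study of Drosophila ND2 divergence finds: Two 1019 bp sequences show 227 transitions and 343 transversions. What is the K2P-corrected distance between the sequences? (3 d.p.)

1.042

P = 227/1019 ≈ 0.222767 and Q = 343/1019 ≈ 0.336605.
Under the Kimura two-parameter model, d = −½ ln(1 − 2P − Q) − ¼ ln(1 − 2Q).
1 − 2P − Q = 0.217861, giving −½ ln(0.217861) = 0.761949.
1 − 2Q = 0.32679, giving −¼ ln(0.32679) = 0.279609.
d = 0.761949 + 0.279609 = 1.041558.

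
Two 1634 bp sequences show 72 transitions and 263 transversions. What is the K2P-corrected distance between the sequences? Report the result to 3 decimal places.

P = 72/1634 ≈ 0.044064 and Q = 263/1634 ≈ 0.160955.
Under the Kimura two-parameter model, d = −½ ln(1 − 2P − Q) − ¼ ln(1 − 2Q).
1 − 2P − Q = 0.750917, giving −½ ln(0.750917) = 0.143230.
1 − 2Q = 0.67809, giving −¼ ln(0.67809) = 0.097119.
d = 0.143230 + 0.097119 = 0.240349.

0.240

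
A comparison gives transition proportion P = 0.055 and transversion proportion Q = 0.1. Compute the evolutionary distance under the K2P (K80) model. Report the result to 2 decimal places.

Under the Kimura two-parameter model, d = −½ ln(1 − 2P − Q) − ¼ ln(1 − 2Q).
1 − 2P − Q = 0.79, giving −½ ln(0.79) = 0.117861.
1 − 2Q = 0.8, giving −¼ ln(0.8) = 0.055786.
d = 0.117861 + 0.055786 = 0.173647.

0.17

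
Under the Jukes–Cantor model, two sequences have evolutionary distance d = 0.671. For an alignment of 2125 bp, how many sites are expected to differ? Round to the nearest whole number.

942

Invert JC69: p = (3/4)(1 − e^(−4d/3)) = 0.75 × (1 − e^(-0.894667)) = 0.75 × (1 − 0.408744) = 0.443442.
Expected differing sites = pL ≈ 0.443442 × 2125 = 942.31425 ≈ 942.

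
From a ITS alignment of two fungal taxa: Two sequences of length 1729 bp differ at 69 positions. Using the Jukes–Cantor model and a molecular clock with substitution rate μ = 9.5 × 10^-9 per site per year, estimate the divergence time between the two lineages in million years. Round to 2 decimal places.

p = 69/1729 ≈ 0.039907.
d = −(3/4) ln(1 − 4p/3) = −0.75 ln(1 − 0.053209) = −0.75 ln(0.946791)
  = −0.75 × (-0.054677) = 0.041008 substitutions/site.
Under a molecular clock d = 2μt, so t = d/(2μ) = 0.041008 / (2 × 9.5 × 10^-9) = 2.16 million years.

2.16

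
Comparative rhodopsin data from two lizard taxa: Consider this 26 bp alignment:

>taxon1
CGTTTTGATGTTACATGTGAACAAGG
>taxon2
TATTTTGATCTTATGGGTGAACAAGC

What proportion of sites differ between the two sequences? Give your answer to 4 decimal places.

0.2692

The sequences differ at 7 of 26 positions (sites 1, 2, 10, 14, 15, 16, 26).
p = 7/26 = 0.269230… ≈ 0.2692 (to 4 d.p.).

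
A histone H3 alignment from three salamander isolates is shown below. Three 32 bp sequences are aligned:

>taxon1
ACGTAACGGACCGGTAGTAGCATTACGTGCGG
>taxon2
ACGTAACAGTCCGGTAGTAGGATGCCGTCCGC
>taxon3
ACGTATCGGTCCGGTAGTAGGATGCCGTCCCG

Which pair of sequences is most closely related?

taxon2 and taxon3

taxon1–taxon2: 7/32 differ, p = 0.219, d = 0.259.
taxon1–taxon3: 7/32 differ, p = 0.219, d = 0.259.
taxon2–taxon3: 4/32 differ, p = 0.125, d = 0.137.
The smallest distance is between taxon2 and taxon3.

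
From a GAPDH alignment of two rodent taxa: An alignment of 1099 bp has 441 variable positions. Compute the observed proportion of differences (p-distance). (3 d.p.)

0.401

p = 441/1099 = 0.401273… ≈ 0.401 (to 3 d.p.).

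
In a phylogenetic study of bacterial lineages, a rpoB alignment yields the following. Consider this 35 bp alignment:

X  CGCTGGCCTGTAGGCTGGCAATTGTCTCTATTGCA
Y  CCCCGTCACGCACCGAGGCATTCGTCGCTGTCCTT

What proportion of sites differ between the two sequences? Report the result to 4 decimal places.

0.5143

The sequences differ at 18 of 35 positions.
p = 18/35 = 0.514285… ≈ 0.5143 (to 4 d.p.).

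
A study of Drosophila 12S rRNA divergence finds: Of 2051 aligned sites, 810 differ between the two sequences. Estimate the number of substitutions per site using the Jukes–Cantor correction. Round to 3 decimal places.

p = 810/2051 ≈ 0.394929.
d = −(3/4) ln(1 − 4p/3) = −0.75 ln(1 − 0.526572) = −0.75 ln(0.473428)
  = −0.75 × (-0.747755) = 0.560816 substitutions/site.

0.561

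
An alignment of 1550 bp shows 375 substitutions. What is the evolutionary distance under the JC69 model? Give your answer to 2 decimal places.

0.29

p = 375/1550 ≈ 0.241935.
d = −(3/4) ln(1 − 4p/3) = −0.75 ln(1 − 0.32258) = −0.75 ln(0.67742)
  = −0.75 × (-0.389464) = 0.292098 substitutions/site.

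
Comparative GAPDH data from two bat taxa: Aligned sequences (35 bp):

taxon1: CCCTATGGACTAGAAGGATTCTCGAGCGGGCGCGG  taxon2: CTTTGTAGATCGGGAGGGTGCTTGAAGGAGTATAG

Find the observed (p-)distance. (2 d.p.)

The sequences differ at 18 of 35 positions.
p = 18/35 = 0.514285… ≈ 0.51 (to 2 d.p.).

0.51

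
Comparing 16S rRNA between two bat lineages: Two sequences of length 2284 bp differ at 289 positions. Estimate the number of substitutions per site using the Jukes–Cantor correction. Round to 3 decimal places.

p = 289/2284 ≈ 0.126532.
d = −(3/4) ln(1 − 4p/3) = −0.75 ln(1 − 0.168709) = −0.75 ln(0.831291)
  = −0.75 × (-0.184775) = 0.138581 substitutions/site.

0.139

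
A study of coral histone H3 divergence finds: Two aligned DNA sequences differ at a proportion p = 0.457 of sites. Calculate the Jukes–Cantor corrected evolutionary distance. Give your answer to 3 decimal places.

d = −(3/4) ln(1 − 4p/3) = −0.75 ln(1 − 0.609333) = −0.75 ln(0.390667)
  = −0.75 × (-0.939900) = 0.704925 substitutions/site.

0.705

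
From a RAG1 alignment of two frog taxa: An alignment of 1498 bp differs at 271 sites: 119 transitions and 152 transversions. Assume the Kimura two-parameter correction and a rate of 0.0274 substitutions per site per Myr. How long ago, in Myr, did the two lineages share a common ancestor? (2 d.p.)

P = 119/1498 ≈ 0.079439 and Q = 152/1498 ≈ 0.101469.
Under the Kimura two-parameter model, d = −½ ln(1 − 2P − Q) − ¼ ln(1 − 2Q).
1 − 2P − Q = 0.739653, giving −½ ln(0.739653) = 0.150787.
1 − 2Q = 0.797062, giving −¼ ln(0.797062) = 0.056706.
d = 0.150787 + 0.056706 = 0.207493.
Under a molecular clock d = 2μt, so t = d/(2μ) = 0.207493 / (2 × 0.0274) = 3.79 Myr.

3.79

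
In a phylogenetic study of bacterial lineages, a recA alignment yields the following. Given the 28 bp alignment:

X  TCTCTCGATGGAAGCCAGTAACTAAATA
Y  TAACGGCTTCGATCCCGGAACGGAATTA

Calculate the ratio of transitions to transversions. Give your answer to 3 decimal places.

0.071

Transitions are A↔G and C↔T; transversions are all other mismatches.
Transitions: 1. Transversions: 14.
R = 1/14 = 0.071428… ≈ 0.071 (to 3 d.p.).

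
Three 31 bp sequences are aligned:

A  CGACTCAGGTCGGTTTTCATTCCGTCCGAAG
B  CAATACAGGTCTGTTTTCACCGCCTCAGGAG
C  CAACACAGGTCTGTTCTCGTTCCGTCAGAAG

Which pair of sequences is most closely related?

A–B: 10/31 differ, p = 0.323, d = 0.422.
A–C: 6/31 differ, p = 0.194, d = 0.224.
B–C: 8/31 differ, p = 0.258, d = 0.316.
The smallest distance is between A and C.

A and C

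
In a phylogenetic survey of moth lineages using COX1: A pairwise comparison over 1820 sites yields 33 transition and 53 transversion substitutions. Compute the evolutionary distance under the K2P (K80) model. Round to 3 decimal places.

0.049

P = 33/1820 ≈ 0.018132 and Q = 53/1820 ≈ 0.029121.
Under the Kimura two-parameter model, d = −½ ln(1 − 2P − Q) − ¼ ln(1 − 2Q).
1 − 2P − Q = 0.934615, giving −½ ln(0.934615) = 0.033810.
1 − 2Q = 0.941758, giving −¼ ln(0.941758) = 0.015002.
d = 0.033810 + 0.015002 = 0.048812.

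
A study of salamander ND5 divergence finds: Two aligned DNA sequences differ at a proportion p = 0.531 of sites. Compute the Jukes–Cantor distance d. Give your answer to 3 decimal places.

0.923

d = −(3/4) ln(1 − 4p/3) = −0.75 ln(1 − 0.708) = −0.75 ln(0.292)
  = −0.75 × (-1.231001) = 0.923251 substitutions/site.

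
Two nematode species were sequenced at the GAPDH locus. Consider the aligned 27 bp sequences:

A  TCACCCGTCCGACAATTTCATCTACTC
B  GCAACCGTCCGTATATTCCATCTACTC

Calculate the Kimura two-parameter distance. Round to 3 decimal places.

0.266

Of 27 sites, 1 differences are transitions and 5 are transversions, so P = 1/27 ≈ 0.037037 and Q = 5/27 ≈ 0.185185.
Under the Kimura two-parameter model, d = −½ ln(1 − 2P − Q) − ¼ ln(1 − 2Q).
1 − 2P − Q = 0.740741, giving −½ ln(0.740741) = 0.150052.
1 − 2Q = 0.62963, giving −¼ ln(0.62963) = 0.115656.
d = 0.150052 + 0.115656 = 0.265708.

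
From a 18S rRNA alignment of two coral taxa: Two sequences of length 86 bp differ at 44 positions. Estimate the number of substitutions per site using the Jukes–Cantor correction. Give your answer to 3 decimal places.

p = 44/86 ≈ 0.511628.
d = −(3/4) ln(1 − 4p/3) = −0.75 ln(1 − 0.682171) = −0.75 ln(0.317829)
  = −0.75 × (-1.146242) = 0.859682 substitutions/site.

0.860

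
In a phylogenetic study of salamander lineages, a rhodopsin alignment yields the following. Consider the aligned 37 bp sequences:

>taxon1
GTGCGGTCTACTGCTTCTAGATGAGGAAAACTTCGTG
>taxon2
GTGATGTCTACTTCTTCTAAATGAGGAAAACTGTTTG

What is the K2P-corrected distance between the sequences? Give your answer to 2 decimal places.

Of 37 sites, 2 differences are transitions and 5 are transversions, so P = 2/37 ≈ 0.054054 and Q = 5/37 ≈ 0.135135.
Under the Kimura two-parameter model, d = −½ ln(1 − 2P − Q) − ¼ ln(1 − 2Q).
1 − 2P − Q = 0.756757, giving −½ ln(0.756757) = 0.139357.
1 − 2Q = 0.72973, giving −¼ ln(0.72973) = 0.078770.
d = 0.139357 + 0.078770 = 0.218127.

0.22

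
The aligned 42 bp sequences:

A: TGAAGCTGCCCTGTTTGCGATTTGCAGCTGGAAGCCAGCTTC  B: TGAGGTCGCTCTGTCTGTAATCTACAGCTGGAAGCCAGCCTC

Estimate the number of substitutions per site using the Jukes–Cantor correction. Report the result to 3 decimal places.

0.286

The sequences differ at 10 of 42 sites (4, 6, 7, 10, 15, 18, 19, 22, 24, 40), so p = 10/42 ≈ 0.238095.
d = −(3/4) ln(1 − 4p/3) = −0.75 ln(1 − 0.31746) = −0.75 ln(0.68254)
  = −0.75 × (-0.381934) = 0.286451 substitutions/site.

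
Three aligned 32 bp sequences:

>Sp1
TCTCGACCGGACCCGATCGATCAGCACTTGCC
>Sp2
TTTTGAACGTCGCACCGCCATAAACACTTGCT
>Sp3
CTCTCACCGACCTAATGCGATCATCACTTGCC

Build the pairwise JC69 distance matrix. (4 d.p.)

d(Sp1,Sp2) = 0.6566, d(Sp1,Sp3) = 0.5851, d(Sp2,Sp3) = 0.5851

Sp1–Sp2: 14/32 sites differ → p = 0.4375, d = −0.75 ln(1 − 0.583333) = 0.656601 ≈ 0.6566.
Sp1–Sp3: 13/32 sites differ → p = 0.40625, d = −0.75 ln(1 − 0.541667) = 0.585119 ≈ 0.5851.
Sp2–Sp3: 13/32 sites differ → p = 0.40625, d = −0.75 ln(1 − 0.541667) = 0.585119 ≈ 0.5851.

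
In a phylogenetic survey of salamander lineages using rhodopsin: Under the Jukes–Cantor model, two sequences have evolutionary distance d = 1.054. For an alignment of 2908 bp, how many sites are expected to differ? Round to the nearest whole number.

1646

Invert JC69: p = (3/4)(1 − e^(−4d/3)) = 0.75 × (1 − e^(-1.405333)) = 0.75 × (1 − 0.245285) = 0.566036.
Expected differing sites = pL ≈ 0.566036 × 2908 = 1646.032688 ≈ 1646.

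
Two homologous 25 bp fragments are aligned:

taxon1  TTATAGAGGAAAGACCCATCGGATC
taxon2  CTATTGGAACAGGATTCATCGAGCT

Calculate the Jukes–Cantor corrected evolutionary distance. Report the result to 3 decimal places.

The sequences differ at 13 of 25 sites, so p = 13/25 = 0.52.
d = −(3/4) ln(1 − 4p/3) = −0.75 ln(1 − 0.693333) = −0.75 ln(0.306667)
  = −0.75 × (-1.181993) = 0.886495 substitutions/site.

0.886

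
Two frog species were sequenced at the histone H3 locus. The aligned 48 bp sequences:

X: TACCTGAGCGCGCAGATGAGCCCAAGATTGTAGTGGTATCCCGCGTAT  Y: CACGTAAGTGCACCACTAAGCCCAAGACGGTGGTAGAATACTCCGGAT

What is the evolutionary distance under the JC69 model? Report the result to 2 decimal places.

The sequences differ at 18 of 48 sites, so p = 18/48 = 0.375.
d = −(3/4) ln(1 − 4p/3) = −0.75 ln(1 − 0.5) = −0.75 ln(0.5)
  = −0.75 × (-0.693147) = 0.519860 substitutions/site.

0.52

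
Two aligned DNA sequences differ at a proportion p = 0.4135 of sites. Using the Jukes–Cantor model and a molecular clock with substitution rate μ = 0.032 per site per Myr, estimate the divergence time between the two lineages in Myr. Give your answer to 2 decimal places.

9.39

d = −(3/4) ln(1 − 4p/3) = −0.75 ln(1 − 0.551333) = −0.75 ln(0.448667)
  = −0.75 × (-0.801474) = 0.601106 substitutions/site.
Under a molecular clock d = 2μt, so t = d/(2μ) = 0.601106 / (2 × 0.032) = 9.39 Myr.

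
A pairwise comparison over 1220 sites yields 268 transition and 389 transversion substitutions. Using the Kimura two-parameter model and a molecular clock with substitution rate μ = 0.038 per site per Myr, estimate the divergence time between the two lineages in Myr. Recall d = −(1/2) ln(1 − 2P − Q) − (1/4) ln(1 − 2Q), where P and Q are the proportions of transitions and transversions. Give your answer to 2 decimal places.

12.68

P = 268/1220 ≈ 0.219672 and Q = 389/1220 ≈ 0.318852.
Under the Kimura two-parameter model, d = −½ ln(1 − 2P − Q) − ¼ ln(1 − 2Q).
1 − 2P − Q = 0.241804, giving −½ ln(0.241804) = 0.709814.
1 − 2Q = 0.362296, giving −¼ ln(0.362296) = 0.253823.
d = 0.709814 + 0.253823 = 0.963637.
Under a molecular clock d = 2μt, so t = d/(2μ) = 0.963637 / (2 × 0.038) = 12.68 Myr.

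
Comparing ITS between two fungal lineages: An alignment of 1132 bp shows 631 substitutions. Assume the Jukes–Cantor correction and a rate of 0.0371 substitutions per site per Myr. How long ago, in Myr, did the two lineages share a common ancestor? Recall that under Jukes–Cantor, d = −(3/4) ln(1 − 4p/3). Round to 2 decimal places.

13.74

p = 631/1132 ≈ 0.55742.
d = −(3/4) ln(1 − 4p/3) = −0.75 ln(1 − 0.743227) = −0.75 ln(0.256773)
  = −0.75 × (-1.359563) = 1.019672 substitutions/site.
Under a molecular clock d = 2μt, so t = d/(2μ) = 1.019672 / (2 × 0.0371) = 13.74 Myr.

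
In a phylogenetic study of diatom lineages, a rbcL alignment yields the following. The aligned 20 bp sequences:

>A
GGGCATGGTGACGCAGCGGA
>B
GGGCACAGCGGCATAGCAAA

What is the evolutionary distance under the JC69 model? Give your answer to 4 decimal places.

The sequences differ at 8 of 20 sites (6, 7, 9, 11, 13, 14, 18, 19), so p = 8/20 = 0.4.
d = −(3/4) ln(1 − 4p/3) = −0.75 ln(1 − 0.533333) = −0.75 ln(0.466667)
  = −0.75 × (-0.762139) = 0.571604 substitutions/site.

0.5716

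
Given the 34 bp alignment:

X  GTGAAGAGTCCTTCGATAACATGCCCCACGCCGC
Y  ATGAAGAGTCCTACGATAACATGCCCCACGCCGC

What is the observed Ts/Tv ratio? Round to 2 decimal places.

Transitions are A↔G and C↔T; transversions are all other mismatches.
Transitions: 1. Transversions: 1.
R = 1/1 = 1.00.

1.00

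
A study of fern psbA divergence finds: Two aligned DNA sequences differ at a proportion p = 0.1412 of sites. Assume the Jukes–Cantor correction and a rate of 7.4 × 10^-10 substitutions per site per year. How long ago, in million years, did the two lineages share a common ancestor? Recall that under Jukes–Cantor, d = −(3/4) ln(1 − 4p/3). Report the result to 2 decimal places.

105.70

d = −(3/4) ln(1 − 4p/3) = −0.75 ln(1 − 0.188267) = −0.75 ln(0.811733)
  = −0.75 × (-0.208584) = 0.156438 substitutions/site.
Under a molecular clock d = 2μt, so t = d/(2μ) = 0.156438 / (2 × 7.4 × 10^-10) = 105.70 million years.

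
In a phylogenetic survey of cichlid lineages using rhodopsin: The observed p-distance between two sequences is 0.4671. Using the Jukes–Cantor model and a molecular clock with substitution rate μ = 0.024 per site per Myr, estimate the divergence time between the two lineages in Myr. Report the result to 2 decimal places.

d = −(3/4) ln(1 − 4p/3) = −0.75 ln(1 − 0.6228) = −0.75 ln(0.3772)
  = −0.75 × (-0.974980) = 0.731235 substitutions/site.
Under a molecular clock d = 2μt, so t = d/(2μ) = 0.731235 / (2 × 0.024) = 15.23 Myr.

15.23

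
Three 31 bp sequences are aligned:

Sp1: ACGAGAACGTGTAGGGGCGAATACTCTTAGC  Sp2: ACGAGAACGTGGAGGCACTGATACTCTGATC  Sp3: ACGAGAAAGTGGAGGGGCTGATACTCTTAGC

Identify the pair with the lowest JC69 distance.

Sp1 and Sp3

Sp1–Sp2: 7/31 differ, p = 0.226, d = 0.269.
Sp1–Sp3: 4/31 differ, p = 0.129, d = 0.142.
Sp2–Sp3: 5/31 differ, p = 0.161, d = 0.182.
The smallest distance is between Sp1 and Sp3.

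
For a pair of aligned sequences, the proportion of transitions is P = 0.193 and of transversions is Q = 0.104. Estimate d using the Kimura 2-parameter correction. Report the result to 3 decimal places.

0.395

Under the Kimura two-parameter model, d = −½ ln(1 − 2P − Q) − ¼ ln(1 − 2Q).
1 − 2P − Q = 0.51, giving −½ ln(0.51) = 0.336672.
1 − 2Q = 0.792, giving −¼ ln(0.792) = 0.058298.
d = 0.336672 + 0.058298 = 0.394970.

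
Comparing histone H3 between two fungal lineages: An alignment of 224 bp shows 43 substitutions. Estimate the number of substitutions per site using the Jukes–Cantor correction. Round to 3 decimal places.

0.222

p = 43/224 ≈ 0.191964.
d = −(3/4) ln(1 − 4p/3) = −0.75 ln(1 − 0.255952) = −0.75 ln(0.744048)
  = −0.75 × (-0.295650) = 0.221738 substitutions/site.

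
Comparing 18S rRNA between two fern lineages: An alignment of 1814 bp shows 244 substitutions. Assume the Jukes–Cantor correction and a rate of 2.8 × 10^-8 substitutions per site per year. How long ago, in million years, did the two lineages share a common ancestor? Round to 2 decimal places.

p = 244/1814 ≈ 0.134509.
d = −(3/4) ln(1 − 4p/3) = −0.75 ln(1 − 0.179345) = −0.75 ln(0.820655)
  = −0.75 × (-0.197652) = 0.148239 substitutions/site.
Under a molecular clock d = 2μt, so t = d/(2μ) = 0.148239 / (2 × 2.8 × 10^-8) = 2.65 million years.

2.65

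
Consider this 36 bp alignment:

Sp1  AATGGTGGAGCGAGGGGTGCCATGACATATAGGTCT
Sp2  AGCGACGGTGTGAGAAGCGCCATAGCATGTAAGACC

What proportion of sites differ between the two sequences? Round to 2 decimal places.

0.42

The sequences differ at 15 of 36 positions.
p = 15/36 = 0.416666… ≈ 0.42 (to 2 d.p.).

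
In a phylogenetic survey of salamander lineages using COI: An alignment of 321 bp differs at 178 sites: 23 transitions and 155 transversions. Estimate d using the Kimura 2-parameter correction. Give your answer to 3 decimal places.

1.335

P = 23/321 ≈ 0.071651 and Q = 155/321 ≈ 0.482866.
Under the Kimura two-parameter model, d = −½ ln(1 − 2P − Q) − ¼ ln(1 − 2Q).
1 − 2P − Q = 0.373832, giving −½ ln(0.373832) = 0.491974.
1 − 2Q = 0.034268, giving −¼ ln(0.034268) = 0.843386.
d = 0.491974 + 0.843386 = 1.335360.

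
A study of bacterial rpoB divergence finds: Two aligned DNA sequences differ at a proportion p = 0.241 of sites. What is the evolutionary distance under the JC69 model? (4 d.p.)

d = −(3/4) ln(1 − 4p/3) = −0.75 ln(1 − 0.321333) = −0.75 ln(0.678667)
  = −0.75 × (-0.387625) = 0.290719 substitutions/site.

0.2907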